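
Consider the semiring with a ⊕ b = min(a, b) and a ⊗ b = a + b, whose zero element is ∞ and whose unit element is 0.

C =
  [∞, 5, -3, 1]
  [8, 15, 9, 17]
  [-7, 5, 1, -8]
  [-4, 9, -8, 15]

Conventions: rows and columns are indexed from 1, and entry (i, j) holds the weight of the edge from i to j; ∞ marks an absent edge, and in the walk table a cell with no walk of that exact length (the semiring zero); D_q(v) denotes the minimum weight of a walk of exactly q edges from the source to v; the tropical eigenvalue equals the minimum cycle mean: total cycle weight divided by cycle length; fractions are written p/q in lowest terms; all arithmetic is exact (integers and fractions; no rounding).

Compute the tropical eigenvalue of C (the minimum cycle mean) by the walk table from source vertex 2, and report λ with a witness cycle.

q=0: [∞, 0, ∞, ∞]
q=1: [8, 15, 9, 17]
q=2: [2, 13, 5, 1]
q=3: [-3, 7, -7, -3]
q=4: [-14, -2, -11, -15]
Optimal cycle mean attained by: cycle 3->4->3, total (-8) + (-8), length 2.
Answer: λ = -8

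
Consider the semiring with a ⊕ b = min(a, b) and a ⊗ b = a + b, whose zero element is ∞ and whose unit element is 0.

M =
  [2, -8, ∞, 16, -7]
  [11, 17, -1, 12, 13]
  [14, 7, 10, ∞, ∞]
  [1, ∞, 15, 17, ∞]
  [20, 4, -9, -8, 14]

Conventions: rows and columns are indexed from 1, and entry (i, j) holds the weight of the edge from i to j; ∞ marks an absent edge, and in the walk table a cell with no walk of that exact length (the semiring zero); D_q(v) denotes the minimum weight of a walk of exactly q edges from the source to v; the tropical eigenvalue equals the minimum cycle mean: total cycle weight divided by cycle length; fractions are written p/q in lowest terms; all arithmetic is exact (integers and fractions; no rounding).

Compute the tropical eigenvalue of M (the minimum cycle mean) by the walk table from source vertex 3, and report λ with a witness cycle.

q=0: [∞, ∞, 0, ∞, ∞]
q=1: [14, 7, 10, ∞, ∞]
q=2: [16, 6, 6, 19, 7]
q=3: [17, 8, -2, -1, 9]
q=4: [0, 5, 0, 1, 10]
q=5: [2, -8, 1, 2, -7]
Optimal cycle mean attained by: cycle 1->5->4->1, total (-7) + (-8) + 1, length 3.
Answer: λ = -14/3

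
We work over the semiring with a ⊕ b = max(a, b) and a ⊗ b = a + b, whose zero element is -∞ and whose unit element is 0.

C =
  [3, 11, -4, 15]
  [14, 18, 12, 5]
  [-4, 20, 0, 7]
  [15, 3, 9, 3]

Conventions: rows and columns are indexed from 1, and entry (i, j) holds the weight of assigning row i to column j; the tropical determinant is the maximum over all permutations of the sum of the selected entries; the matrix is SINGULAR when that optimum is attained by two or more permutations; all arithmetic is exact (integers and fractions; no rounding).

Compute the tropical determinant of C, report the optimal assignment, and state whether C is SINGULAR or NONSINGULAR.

σ = (1, 2, 3, 4): 3 + 18 + 0 + 3 = 24
σ = (1, 2, 4, 3): 3 + 18 + 7 + 9 = 37
σ = (1, 3, 2, 4): 3 + 12 + 20 + 3 = 38
σ = (1, 3, 4, 2): 3 + 12 + 7 + 3 = 25
σ = (1, 4, 2, 3): 3 + 5 + 20 + 9 = 37
σ = (1, 4, 3, 2): 3 + 5 + 0 + 3 = 11
σ = (2, 1, 3, 4): 11 + 14 + 0 + 3 = 28
σ = (2, 1, 4, 3): 11 + 14 + 7 + 9 = 41
σ = (2, 3, 1, 4): 11 + 12 + (-4) + 3 = 22
σ = (2, 3, 4, 1): 11 + 12 + 7 + 15 = 45
σ = (2, 4, 1, 3): 11 + 5 + (-4) + 9 = 21
σ = (2, 4, 3, 1): 11 + 5 + 0 + 15 = 31
σ = (3, 1, 2, 4): (-4) + 14 + 20 + 3 = 33
σ = (3, 1, 4, 2): (-4) + 14 + 7 + 3 = 20
σ = (3, 2, 1, 4): (-4) + 18 + (-4) + 3 = 13
σ = (3, 2, 4, 1): (-4) + 18 + 7 + 15 = 36
σ = (3, 4, 1, 2): (-4) + 5 + (-4) + 3 = 0
σ = (3, 4, 2, 1): (-4) + 5 + 20 + 15 = 36
σ = (4, 1, 2, 3): 15 + 14 + 20 + 9 = 58
σ = (4, 1, 3, 2): 15 + 14 + 0 + 3 = 32
σ = (4, 2, 1, 3): 15 + 18 + (-4) + 9 = 38
σ = (4, 2, 3, 1): 15 + 18 + 0 + 15 = 48
σ = (4, 3, 1, 2): 15 + 12 + (-4) + 3 = 26
σ = (4, 3, 2, 1): 15 + 12 + 20 + 15 = 62
Optimal value attained by: σ = (4, 3, 2, 1).
Answer: det⊕(C) = 62; verdict: NONSINGULAR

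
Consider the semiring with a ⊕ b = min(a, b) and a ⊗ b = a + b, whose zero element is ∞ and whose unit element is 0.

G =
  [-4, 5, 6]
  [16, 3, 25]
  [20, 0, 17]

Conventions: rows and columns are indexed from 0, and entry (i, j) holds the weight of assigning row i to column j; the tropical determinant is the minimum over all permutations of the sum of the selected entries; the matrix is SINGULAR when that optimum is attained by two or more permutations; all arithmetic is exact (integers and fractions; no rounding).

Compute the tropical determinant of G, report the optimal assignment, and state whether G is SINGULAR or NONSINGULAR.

σ = (0, 1, 2): (-4) + 3 + 17 = 16
σ = (0, 2, 1): (-4) + 25 + 0 = 21
σ = (1, 0, 2): 5 + 16 + 17 = 38
σ = (1, 2, 0): 5 + 25 + 20 = 50
σ = (2, 0, 1): 6 + 16 + 0 = 22
σ = (2, 1, 0): 6 + 3 + 20 = 29
Optimal value attained by: σ = (0, 1, 2).
Answer: det⊕(G) = 16; verdict: NONSINGULAR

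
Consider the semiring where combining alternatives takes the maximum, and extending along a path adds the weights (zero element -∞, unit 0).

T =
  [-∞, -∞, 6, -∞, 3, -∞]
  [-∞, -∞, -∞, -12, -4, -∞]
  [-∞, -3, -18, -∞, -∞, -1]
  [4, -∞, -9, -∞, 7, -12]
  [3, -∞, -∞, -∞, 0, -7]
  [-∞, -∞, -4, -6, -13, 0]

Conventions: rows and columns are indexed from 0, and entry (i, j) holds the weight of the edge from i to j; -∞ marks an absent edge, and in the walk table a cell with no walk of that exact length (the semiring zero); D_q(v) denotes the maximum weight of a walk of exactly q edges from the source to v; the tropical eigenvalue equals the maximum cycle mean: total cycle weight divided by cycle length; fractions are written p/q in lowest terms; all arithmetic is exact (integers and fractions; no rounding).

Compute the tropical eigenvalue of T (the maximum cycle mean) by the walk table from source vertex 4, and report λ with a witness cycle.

q=0: [-∞, -∞, -∞, -∞, 0, -∞]
q=1: [3, -∞, -∞, -∞, 0, -7]
q=2: [3, -∞, 9, -13, 6, -7]
q=3: [9, 6, 9, -13, 6, 8]
q=4: [9, 6, 15, 2, 12, 8]
q=5: [15, 12, 15, 2, 12, 14]
q=6: [15, 12, 21, 8, 18, 14]
Optimal cycle mean attained by: cycle 0->4->0, total 3 + 3, length 2.
Answer: λ = 3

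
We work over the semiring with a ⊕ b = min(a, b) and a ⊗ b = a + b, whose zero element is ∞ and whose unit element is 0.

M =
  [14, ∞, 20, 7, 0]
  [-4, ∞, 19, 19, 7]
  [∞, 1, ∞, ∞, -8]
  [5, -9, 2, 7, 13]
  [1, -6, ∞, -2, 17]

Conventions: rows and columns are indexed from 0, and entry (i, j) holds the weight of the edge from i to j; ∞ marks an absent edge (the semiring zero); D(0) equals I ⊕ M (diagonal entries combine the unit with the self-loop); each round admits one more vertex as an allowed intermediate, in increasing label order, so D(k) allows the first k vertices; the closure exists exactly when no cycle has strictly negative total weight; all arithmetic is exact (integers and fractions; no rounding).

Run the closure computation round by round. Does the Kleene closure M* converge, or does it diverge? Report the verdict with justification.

D(0):
  [0, ∞, 20, 7, 0]
  [-4, 0, 19, 19, 7]
  [∞, 1, 0, ∞, -8]
  [5, -9, 2, 0, 13]
  [1, -6, ∞, -2, 0]
D(1):
  [0, ∞, 20, 7, 0]
  [-4, 0, 16, 3, -4]
  [∞, 1, 0, ∞, -8]
  [5, -9, 2, 0, 5]
  [1, -6, 21, -2, 0]
Detection: at round 2, diagonal entry (3, 3) turns strictly negative.
Key observation: the cycle 3->1->0->3 has total weight (-9) + (-4) + 7, which is strictly negative.
Answer: DIVERGES — negative cycle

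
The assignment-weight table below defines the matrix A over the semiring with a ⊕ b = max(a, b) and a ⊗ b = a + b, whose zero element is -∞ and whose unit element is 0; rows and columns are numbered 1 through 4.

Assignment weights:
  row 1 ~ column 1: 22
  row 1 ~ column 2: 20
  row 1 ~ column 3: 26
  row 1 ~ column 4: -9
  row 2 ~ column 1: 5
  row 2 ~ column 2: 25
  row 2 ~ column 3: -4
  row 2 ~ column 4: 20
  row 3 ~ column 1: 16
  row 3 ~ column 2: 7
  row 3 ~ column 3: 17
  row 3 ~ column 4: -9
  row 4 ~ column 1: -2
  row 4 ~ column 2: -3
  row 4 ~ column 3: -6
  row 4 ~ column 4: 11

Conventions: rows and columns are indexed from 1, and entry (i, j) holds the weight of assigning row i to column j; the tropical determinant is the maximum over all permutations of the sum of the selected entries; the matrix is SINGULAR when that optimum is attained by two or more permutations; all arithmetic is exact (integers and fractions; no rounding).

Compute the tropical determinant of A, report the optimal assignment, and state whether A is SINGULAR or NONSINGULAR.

σ = (1, 2, 3, 4): 22 + 25 + 17 + 11 = 75
σ = (1, 2, 4, 3): 22 + 25 + (-9) + (-6) = 32
σ = (1, 3, 2, 4): 22 + (-4) + 7 + 11 = 36
σ = (1, 3, 4, 2): 22 + (-4) + (-9) + (-3) = 6
σ = (1, 4, 2, 3): 22 + 20 + 7 + (-6) = 43
σ = (1, 4, 3, 2): 22 + 20 + 17 + (-3) = 56
σ = (2, 1, 3, 4): 20 + 5 + 17 + 11 = 53
σ = (2, 1, 4, 3): 20 + 5 + (-9) + (-6) = 10
σ = (2, 3, 1, 4): 20 + (-4) + 16 + 11 = 43
σ = (2, 3, 4, 1): 20 + (-4) + (-9) + (-2) = 5
σ = (2, 4, 1, 3): 20 + 20 + 16 + (-6) = 50
σ = (2, 4, 3, 1): 20 + 20 + 17 + (-2) = 55
σ = (3, 1, 2, 4): 26 + 5 + 7 + 11 = 49
σ = (3, 1, 4, 2): 26 + 5 + (-9) + (-3) = 19
σ = (3, 2, 1, 4): 26 + 25 + 16 + 11 = 78
σ = (3, 2, 4, 1): 26 + 25 + (-9) + (-2) = 40
σ = (3, 4, 1, 2): 26 + 20 + 16 + (-3) = 59
σ = (3, 4, 2, 1): 26 + 20 + 7 + (-2) = 51
σ = (4, 1, 2, 3): (-9) + 5 + 7 + (-6) = -3
σ = (4, 1, 3, 2): (-9) + 5 + 17 + (-3) = 10
σ = (4, 2, 1, 3): (-9) + 25 + 16 + (-6) = 26
σ = (4, 2, 3, 1): (-9) + 25 + 17 + (-2) = 31
σ = (4, 3, 1, 2): (-9) + (-4) + 16 + (-3) = 0
σ = (4, 3, 2, 1): (-9) + (-4) + 7 + (-2) = -8
Optimal value attained by: σ = (3, 2, 1, 4).
Answer: det⊕(A) = 78; verdict: NONSINGULAR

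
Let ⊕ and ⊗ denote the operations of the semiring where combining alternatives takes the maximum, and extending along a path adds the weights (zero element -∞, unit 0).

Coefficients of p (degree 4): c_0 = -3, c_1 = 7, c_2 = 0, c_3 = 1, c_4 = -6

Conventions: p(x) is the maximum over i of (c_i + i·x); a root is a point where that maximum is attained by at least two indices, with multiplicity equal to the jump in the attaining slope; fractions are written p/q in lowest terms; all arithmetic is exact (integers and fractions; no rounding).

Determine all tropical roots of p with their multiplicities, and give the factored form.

hull edge (i=0, c=-3) to (i=1, c=7): slope 10, span 1
hull edge (i=1, c=7) to (i=3, c=1): slope -3, span 2
hull edge (i=3, c=1) to (i=4, c=-6): slope -7, span 1
Factored form: p(x) = -6 ⊗ (x ⊕ (-10)) ⊗ (x ⊕ 3) ⊗ (x ⊕ 3) ⊗ (x ⊕ 7)
Answer: roots = -10 (mult 1), 3 (mult 2), 7 (mult 1)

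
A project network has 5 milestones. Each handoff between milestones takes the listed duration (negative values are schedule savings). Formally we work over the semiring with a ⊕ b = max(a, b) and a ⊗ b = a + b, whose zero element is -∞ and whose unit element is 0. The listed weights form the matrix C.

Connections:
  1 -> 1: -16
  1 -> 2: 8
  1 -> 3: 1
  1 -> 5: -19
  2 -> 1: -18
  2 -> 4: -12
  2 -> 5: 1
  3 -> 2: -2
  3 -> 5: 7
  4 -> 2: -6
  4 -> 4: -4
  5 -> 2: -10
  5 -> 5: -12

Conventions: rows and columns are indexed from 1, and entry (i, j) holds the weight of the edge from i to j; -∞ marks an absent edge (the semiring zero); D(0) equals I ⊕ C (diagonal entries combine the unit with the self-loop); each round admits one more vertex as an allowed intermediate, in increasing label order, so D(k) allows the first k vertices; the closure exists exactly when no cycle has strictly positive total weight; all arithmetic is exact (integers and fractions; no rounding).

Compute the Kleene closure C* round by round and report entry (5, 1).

D(0):
  [0, 8, 1, -∞, -19]
  [-18, 0, -∞, -12, 1]
  [-∞, -2, 0, -∞, 7]
  [-∞, -6, -∞, 0, -∞]
  [-∞, -10, -∞, -∞, 0]
D(1):
  [0, 8, 1, -∞, -19]
  [-18, 0, -17, -12, 1]
  [-∞, -2, 0, -∞, 7]
  [-∞, -6, -∞, 0, -∞]
  [-∞, -10, -∞, -∞, 0]
D(2):
  [0, 8, 1, -4, 9]
  [-18, 0, -17, -12, 1]
  [-20, -2, 0, -14, 7]
  [-24, -6, -23, 0, -5]
  [-28, -10, -27, -22, 0]
D(3):
  [0, 8, 1, -4, 9]
  [-18, 0, -17, -12, 1]
  [-20, -2, 0, -14, 7]
  [-24, -6, -23, 0, -5]
  [-28, -10, -27, -22, 0]
D(4):
  [0, 8, 1, -4, 9]
  [-18, 0, -17, -12, 1]
  [-20, -2, 0, -14, 7]
  [-24, -6, -23, 0, -5]
  [-28, -10, -27, -22, 0]
D(5):
  [0, 8, 1, -4, 9]
  [-18, 0, -17, -12, 1]
  [-20, -2, 0, -14, 7]
  [-24, -6, -23, 0, -5]
  [-28, -10, -27, -22, 0]
Answer: C*[5][1] = -28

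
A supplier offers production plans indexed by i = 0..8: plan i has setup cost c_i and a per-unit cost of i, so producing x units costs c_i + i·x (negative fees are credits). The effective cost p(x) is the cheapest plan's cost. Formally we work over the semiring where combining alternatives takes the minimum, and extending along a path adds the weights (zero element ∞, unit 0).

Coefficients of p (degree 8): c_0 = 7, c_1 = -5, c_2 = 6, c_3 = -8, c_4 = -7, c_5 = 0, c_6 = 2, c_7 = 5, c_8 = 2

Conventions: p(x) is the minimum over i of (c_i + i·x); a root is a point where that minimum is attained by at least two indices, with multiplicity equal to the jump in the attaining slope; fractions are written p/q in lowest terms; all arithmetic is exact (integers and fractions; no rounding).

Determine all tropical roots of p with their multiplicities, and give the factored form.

hull edge (i=0, c=7) to (i=1, c=-5): slope -12, span 1
hull edge (i=1, c=-5) to (i=3, c=-8): slope -3/2, span 2
hull edge (i=3, c=-8) to (i=4, c=-7): slope 1, span 1
hull edge (i=4, c=-7) to (i=8, c=2): slope 9/4, span 4
Factored form: p(x) = 2 ⊗ (x ⊕ (-9/4)) ⊗ (x ⊕ (-9/4)) ⊗ (x ⊕ (-9/4)) ⊗ (x ⊕ (-9/4)) ⊗ (x ⊕ (-1)) ⊗ (x ⊕ 3/2) ⊗ (x ⊕ 3/2) ⊗ (x ⊕ 12)
Answer: roots = -9/4 (mult 4), -1 (mult 1), 3/2 (mult 2), 12 (mult 1)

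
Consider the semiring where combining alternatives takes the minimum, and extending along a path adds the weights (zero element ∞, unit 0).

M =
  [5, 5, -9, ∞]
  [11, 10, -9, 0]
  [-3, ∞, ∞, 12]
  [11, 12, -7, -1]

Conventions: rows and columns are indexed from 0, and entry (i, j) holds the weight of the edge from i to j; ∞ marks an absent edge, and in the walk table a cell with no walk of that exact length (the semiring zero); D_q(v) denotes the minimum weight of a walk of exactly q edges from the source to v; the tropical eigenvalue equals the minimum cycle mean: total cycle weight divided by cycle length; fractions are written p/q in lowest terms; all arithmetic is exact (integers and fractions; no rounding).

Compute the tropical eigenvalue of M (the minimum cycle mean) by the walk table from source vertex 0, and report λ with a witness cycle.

q=0: [0, ∞, ∞, ∞]
q=1: [5, 5, -9, ∞]
q=2: [-12, 10, -4, 3]
q=3: [-7, -7, -21, 2]
q=4: [-24, -2, -16, -9]
Optimal cycle mean attained by: cycle 0->2->0, total (-9) + (-3), length 2.
Answer: λ = -6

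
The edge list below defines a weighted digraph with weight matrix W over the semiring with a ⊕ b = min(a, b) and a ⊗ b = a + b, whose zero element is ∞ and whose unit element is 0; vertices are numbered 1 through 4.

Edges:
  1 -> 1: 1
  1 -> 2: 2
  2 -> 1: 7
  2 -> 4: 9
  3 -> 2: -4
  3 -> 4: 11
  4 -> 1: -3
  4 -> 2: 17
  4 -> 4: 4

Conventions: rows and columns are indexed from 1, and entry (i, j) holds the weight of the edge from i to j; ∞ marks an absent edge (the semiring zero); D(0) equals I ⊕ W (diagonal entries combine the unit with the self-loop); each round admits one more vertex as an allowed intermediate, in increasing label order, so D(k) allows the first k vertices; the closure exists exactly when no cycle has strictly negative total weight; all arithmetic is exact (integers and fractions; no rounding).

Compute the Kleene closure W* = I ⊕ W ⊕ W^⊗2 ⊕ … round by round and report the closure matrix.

D(0):
  [0, 2, ∞, ∞]
  [7, 0, ∞, 9]
  [∞, -4, 0, 11]
  [-3, 17, ∞, 0]
D(1):
  [0, 2, ∞, ∞]
  [7, 0, ∞, 9]
  [∞, -4, 0, 11]
  [-3, -1, ∞, 0]
D(2):
  [0, 2, ∞, 11]
  [7, 0, ∞, 9]
  [3, -4, 0, 5]
  [-3, -1, ∞, 0]
D(3):
  [0, 2, ∞, 11]
  [7, 0, ∞, 9]
  [3, -4, 0, 5]
  [-3, -1, ∞, 0]
D(4):
  [0, 2, ∞, 11]
  [6, 0, ∞, 9]
  [2, -4, 0, 5]
  [-3, -1, ∞, 0]
Answer: W* = [[0, 2, ∞, 11], [6, 0, ∞, 9], [2, -4, 0, 5], [-3, -1, ∞, 0]]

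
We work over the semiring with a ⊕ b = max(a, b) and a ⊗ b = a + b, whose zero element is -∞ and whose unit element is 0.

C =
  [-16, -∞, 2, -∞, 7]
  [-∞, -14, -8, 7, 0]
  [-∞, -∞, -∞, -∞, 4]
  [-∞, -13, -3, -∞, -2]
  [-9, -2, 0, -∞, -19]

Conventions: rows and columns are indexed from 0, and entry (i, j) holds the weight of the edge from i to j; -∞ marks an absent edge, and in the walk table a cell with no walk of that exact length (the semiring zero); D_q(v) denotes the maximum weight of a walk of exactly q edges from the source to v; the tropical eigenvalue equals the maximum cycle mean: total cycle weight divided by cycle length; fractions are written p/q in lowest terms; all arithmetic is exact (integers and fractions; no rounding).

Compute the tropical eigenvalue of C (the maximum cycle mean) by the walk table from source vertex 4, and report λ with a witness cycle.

q=0: [-∞, -∞, -∞, -∞, 0]
q=1: [-9, -2, 0, -∞, -19]
q=2: [-25, -16, -7, 5, 4]
q=3: [-5, 2, 4, -9, 3]
q=4: [-6, 1, 3, 9, 8]
q=5: [-1, 6, 8, 8, 7]
Optimal cycle mean attained by: cycle 2->4->2, total 4 + 0, length 2.
Answer: λ = 2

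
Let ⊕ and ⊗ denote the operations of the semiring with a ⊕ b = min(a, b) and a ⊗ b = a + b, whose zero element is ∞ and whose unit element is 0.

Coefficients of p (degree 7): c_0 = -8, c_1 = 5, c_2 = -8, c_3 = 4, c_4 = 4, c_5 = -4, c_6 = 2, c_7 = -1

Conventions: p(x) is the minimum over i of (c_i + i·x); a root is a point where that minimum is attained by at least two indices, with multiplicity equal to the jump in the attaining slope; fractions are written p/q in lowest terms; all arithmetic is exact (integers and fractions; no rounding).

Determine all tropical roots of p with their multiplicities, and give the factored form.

hull edge (i=0, c=-8) to (i=2, c=-8): slope 0, span 2
hull edge (i=2, c=-8) to (i=5, c=-4): slope 4/3, span 3
hull edge (i=5, c=-4) to (i=7, c=-1): slope 3/2, span 2
Factored form: p(x) = -1 ⊗ (x ⊕ (-3/2)) ⊗ (x ⊕ (-3/2)) ⊗ (x ⊕ (-4/3)) ⊗ (x ⊕ (-4/3)) ⊗ (x ⊕ (-4/3)) ⊗ (x ⊕ 0) ⊗ (x ⊕ 0)
Answer: roots = -3/2 (mult 2), -4/3 (mult 3), 0 (mult 2)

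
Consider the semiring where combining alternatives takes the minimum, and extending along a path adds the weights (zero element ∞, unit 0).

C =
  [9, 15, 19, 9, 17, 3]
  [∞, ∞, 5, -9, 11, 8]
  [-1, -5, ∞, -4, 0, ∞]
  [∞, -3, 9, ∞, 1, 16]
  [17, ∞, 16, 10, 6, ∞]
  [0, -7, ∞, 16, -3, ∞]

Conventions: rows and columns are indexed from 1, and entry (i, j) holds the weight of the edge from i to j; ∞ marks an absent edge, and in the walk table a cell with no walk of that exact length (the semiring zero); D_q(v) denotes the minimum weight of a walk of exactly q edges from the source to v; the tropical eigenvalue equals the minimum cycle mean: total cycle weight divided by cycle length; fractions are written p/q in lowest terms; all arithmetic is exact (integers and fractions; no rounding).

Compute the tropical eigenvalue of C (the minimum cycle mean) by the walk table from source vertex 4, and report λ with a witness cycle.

q=0: [∞, ∞, ∞, 0, ∞, ∞]
q=1: [∞, -3, 9, ∞, 1, 16]
q=2: [8, 4, 2, -12, 7, 5]
q=3: [1, -15, -3, -5, -11, 4]
q=4: [-4, -8, -10, -24, -5, -7]
q=5: [-11, -27, -15, -17, -23, -8]
q=6: [-16, -20, -22, -36, -17, -19]
Optimal cycle mean attained by: cycle 2->4->2, total (-9) + (-3), length 2.
Answer: λ = -6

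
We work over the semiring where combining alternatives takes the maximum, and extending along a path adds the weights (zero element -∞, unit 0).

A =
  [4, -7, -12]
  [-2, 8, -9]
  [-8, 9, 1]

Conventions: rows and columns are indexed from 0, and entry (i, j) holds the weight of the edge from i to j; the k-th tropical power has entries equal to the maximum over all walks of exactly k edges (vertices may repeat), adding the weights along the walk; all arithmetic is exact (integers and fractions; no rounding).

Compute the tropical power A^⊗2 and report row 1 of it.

A^⊗2:
  [8, 1, -8]
  [6, 16, -1]
  [7, 17, 2]
Answer: row 1 of A^⊗2 = [6, 16, -1]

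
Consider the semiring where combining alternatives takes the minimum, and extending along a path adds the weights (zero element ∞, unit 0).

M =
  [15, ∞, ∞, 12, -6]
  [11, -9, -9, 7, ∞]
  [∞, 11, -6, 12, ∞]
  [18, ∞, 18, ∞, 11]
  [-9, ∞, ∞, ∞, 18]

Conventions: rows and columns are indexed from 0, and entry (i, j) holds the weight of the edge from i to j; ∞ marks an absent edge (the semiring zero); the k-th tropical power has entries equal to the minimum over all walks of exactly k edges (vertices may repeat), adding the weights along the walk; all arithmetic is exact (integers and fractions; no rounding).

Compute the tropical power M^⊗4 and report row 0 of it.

M^⊗2:
  [-15, ∞, 30, 27, 9]
  [2, -18, -18, -2, 5]
  [22, 2, -12, 6, 23]
  [2, 29, 12, 30, 12]
  [6, ∞, ∞, 3, -15]
M^⊗3:
  [0, 41, 24, -3, -21]
  [-7, -27, -27, -11, -4]
  [13, -7, -18, 0, 16]
  [3, 20, 6, 14, -4]
  [-24, ∞, 21, 18, 0]
M^⊗4:
  [-30, 32, 15, 12, -6]
  [-16, -36, -36, -20, -13]
  [4, -16, -24, -6, 7]
  [-13, 11, 0, 15, -3]
  [-9, 32, 15, -12, -30]
Answer: row 0 of M^⊗4 = [-30, 32, 15, 12, -6]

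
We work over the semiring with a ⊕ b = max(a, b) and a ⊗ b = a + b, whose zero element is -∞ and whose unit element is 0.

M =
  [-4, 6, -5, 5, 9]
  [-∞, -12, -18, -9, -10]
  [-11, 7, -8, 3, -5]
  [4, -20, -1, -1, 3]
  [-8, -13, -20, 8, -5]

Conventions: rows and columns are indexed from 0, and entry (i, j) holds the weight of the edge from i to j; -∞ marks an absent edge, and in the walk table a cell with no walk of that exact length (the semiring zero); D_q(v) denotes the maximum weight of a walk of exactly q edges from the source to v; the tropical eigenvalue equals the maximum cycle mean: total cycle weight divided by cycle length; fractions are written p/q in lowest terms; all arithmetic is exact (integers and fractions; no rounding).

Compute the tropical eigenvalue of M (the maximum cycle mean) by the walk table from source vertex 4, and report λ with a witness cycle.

q=0: [-∞, -∞, -∞, -∞, 0]
q=1: [-8, -13, -20, 8, -5]
q=2: [12, -2, 7, 7, 11]
q=3: [11, 18, 7, 19, 21]
q=4: [23, 17, 18, 29, 22]
q=5: [33, 29, 28, 30, 32]
Optimal cycle mean attained by: cycle 0->4->3->0, total 9 + 8 + 4, length 3.
Answer: λ = 7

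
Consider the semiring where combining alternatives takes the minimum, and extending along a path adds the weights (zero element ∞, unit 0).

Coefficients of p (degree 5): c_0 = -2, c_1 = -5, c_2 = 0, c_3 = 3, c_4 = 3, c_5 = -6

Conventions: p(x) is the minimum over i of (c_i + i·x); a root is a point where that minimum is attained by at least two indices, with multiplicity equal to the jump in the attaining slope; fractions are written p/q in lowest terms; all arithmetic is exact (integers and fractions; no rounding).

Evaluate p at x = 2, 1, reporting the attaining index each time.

p(2) = min(-2+0·2=-2, -5+1·2=-3, 0+2·2=4, 3+3·2=9, 3+4·2=11, -6+5·2=4) = -3 (attained by i=1)
p(1) = min(-2+0·1=-2, -5+1·1=-4, 0+2·1=2, 3+3·1=6, 3+4·1=7, -6+5·1=-1) = -4 (attained by i=1)
Answer: p(2) = -3; p(1) = -4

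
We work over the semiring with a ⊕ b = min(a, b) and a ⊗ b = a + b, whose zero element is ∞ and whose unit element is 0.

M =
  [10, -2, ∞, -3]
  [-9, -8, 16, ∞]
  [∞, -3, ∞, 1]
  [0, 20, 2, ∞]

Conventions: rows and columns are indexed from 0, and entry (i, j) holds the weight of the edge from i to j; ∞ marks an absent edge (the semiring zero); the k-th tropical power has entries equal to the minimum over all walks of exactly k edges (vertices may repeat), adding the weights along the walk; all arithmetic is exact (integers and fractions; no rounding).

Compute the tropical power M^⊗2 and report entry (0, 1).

M^⊗2:
  [-11, -10, -1, 7]
  [-17, -16, 8, -12]
  [-12, -11, 3, ∞]
  [10, -2, 36, -3]
Key observation: the optimum is the walk 0->1->1, with weight (-2) + (-8) = -10.
Optimal value attained by: walk 0->1->1.
Answer: (M^⊗2)[0][1] = -10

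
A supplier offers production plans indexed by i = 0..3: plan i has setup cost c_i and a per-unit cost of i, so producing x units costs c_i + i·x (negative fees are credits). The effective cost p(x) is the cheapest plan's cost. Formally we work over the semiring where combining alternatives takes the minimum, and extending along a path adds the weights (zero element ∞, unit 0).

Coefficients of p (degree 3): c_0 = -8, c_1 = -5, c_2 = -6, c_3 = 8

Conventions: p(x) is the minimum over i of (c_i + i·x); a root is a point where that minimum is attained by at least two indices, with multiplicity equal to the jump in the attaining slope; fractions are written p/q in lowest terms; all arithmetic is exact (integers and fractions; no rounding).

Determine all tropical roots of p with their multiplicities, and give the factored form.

hull edge (i=0, c=-8) to (i=2, c=-6): slope 1, span 2
hull edge (i=2, c=-6) to (i=3, c=8): slope 14, span 1
Factored form: p(x) = 8 ⊗ (x ⊕ (-14)) ⊗ (x ⊕ (-1)) ⊗ (x ⊕ (-1))
Answer: roots = -14 (mult 1), -1 (mult 2)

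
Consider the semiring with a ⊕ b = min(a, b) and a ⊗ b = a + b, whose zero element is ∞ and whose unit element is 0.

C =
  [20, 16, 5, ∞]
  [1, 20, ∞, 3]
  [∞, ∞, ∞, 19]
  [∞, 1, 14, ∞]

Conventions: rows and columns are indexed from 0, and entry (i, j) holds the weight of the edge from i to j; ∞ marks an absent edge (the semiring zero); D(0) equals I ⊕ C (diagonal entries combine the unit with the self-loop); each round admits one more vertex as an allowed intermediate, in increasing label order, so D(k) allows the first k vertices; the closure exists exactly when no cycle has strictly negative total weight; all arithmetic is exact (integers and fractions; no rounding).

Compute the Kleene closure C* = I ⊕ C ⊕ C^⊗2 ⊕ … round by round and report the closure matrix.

D(0):
  [0, 16, 5, ∞]
  [1, 0, ∞, 3]
  [∞, ∞, 0, 19]
  [∞, 1, 14, 0]
D(1):
  [0, 16, 5, ∞]
  [1, 0, 6, 3]
  [∞, ∞, 0, 19]
  [∞, 1, 14, 0]
D(2):
  [0, 16, 5, 19]
  [1, 0, 6, 3]
  [∞, ∞, 0, 19]
  [2, 1, 7, 0]
D(3):
  [0, 16, 5, 19]
  [1, 0, 6, 3]
  [∞, ∞, 0, 19]
  [2, 1, 7, 0]
D(4):
  [0, 16, 5, 19]
  [1, 0, 6, 3]
  [21, 20, 0, 19]
  [2, 1, 7, 0]
Answer: C* = [[0, 16, 5, 19], [1, 0, 6, 3], [21, 20, 0, 19], [2, 1, 7, 0]]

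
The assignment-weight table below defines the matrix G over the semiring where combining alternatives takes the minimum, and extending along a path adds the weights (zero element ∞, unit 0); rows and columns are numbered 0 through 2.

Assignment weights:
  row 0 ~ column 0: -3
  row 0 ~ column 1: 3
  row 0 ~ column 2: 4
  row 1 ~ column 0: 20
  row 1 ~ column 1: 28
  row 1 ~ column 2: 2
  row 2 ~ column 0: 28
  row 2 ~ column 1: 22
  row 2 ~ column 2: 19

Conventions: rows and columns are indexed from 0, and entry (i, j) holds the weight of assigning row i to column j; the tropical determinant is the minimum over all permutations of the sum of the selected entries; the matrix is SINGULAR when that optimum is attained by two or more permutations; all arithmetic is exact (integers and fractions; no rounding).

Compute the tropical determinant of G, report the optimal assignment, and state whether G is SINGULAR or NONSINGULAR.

σ = (0, 1, 2): (-3) + 28 + 19 = 44
σ = (0, 2, 1): (-3) + 2 + 22 = 21
σ = (1, 0, 2): 3 + 20 + 19 = 42
σ = (1, 2, 0): 3 + 2 + 28 = 33
σ = (2, 0, 1): 4 + 20 + 22 = 46
σ = (2, 1, 0): 4 + 28 + 28 = 60
Optimal value attained by: σ = (0, 2, 1).
Answer: det⊕(G) = 21; verdict: NONSINGULAR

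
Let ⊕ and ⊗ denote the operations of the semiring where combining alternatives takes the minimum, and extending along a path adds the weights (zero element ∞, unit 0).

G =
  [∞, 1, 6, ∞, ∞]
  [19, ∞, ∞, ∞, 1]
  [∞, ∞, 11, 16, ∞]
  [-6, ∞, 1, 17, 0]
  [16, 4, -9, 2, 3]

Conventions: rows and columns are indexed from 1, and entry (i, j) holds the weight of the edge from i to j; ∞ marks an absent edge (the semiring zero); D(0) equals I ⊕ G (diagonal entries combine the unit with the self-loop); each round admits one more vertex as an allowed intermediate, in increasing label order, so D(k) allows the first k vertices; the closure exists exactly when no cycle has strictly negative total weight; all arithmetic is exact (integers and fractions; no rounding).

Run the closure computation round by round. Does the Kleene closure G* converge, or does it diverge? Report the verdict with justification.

D(0):
  [0, 1, 6, ∞, ∞]
  [19, 0, ∞, ∞, 1]
  [∞, ∞, 0, 16, ∞]
  [-6, ∞, 1, 0, 0]
  [16, 4, -9, 2, 0]
D(1):
  [0, 1, 6, ∞, ∞]
  [19, 0, 25, ∞, 1]
  [∞, ∞, 0, 16, ∞]
  [-6, -5, 0, 0, 0]
  [16, 4, -9, 2, 0]
D(2):
  [0, 1, 6, ∞, 2]
  [19, 0, 25, ∞, 1]
  [∞, ∞, 0, 16, ∞]
  [-6, -5, 0, 0, -4]
  [16, 4, -9, 2, 0]
D(3):
  [0, 1, 6, 22, 2]
  [19, 0, 25, 41, 1]
  [∞, ∞, 0, 16, ∞]
  [-6, -5, 0, 0, -4]
  [16, 4, -9, 2, 0]
Detection: at round 4, diagonal entry (5, 5) turns strictly negative.
Key observation: the cycle 5->4->1->2->5 has total weight 2 + (-6) + 1 + 1, which is strictly negative.
Answer: DIVERGES — negative cycle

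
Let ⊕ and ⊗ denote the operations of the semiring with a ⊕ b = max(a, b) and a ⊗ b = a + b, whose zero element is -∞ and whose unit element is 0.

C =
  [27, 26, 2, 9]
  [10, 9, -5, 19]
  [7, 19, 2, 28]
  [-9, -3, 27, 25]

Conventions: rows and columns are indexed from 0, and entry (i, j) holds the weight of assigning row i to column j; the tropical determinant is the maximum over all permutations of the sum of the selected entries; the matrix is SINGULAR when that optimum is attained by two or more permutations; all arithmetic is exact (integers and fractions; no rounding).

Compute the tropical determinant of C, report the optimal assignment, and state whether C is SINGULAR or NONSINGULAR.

σ = (0, 1, 2, 3): 27 + 9 + 2 + 25 = 63
σ = (0, 1, 3, 2): 27 + 9 + 28 + 27 = 91
σ = (0, 2, 1, 3): 27 + (-5) + 19 + 25 = 66
σ = (0, 2, 3, 1): 27 + (-5) + 28 + (-3) = 47
σ = (0, 3, 1, 2): 27 + 19 + 19 + 27 = 92
σ = (0, 3, 2, 1): 27 + 19 + 2 + (-3) = 45
σ = (1, 0, 2, 3): 26 + 10 + 2 + 25 = 63
σ = (1, 0, 3, 2): 26 + 10 + 28 + 27 = 91
σ = (1, 2, 0, 3): 26 + (-5) + 7 + 25 = 53
σ = (1, 2, 3, 0): 26 + (-5) + 28 + (-9) = 40
σ = (1, 3, 0, 2): 26 + 19 + 7 + 27 = 79
σ = (1, 3, 2, 0): 26 + 19 + 2 + (-9) = 38
σ = (2, 0, 1, 3): 2 + 10 + 19 + 25 = 56
σ = (2, 0, 3, 1): 2 + 10 + 28 + (-3) = 37
σ = (2, 1, 0, 3): 2 + 9 + 7 + 25 = 43
σ = (2, 1, 3, 0): 2 + 9 + 28 + (-9) = 30
σ = (2, 3, 0, 1): 2 + 19 + 7 + (-3) = 25
σ = (2, 3, 1, 0): 2 + 19 + 19 + (-9) = 31
σ = (3, 0, 1, 2): 9 + 10 + 19 + 27 = 65
σ = (3, 0, 2, 1): 9 + 10 + 2 + (-3) = 18
σ = (3, 1, 0, 2): 9 + 9 + 7 + 27 = 52
σ = (3, 1, 2, 0): 9 + 9 + 2 + (-9) = 11
σ = (3, 2, 0, 1): 9 + (-5) + 7 + (-3) = 8
σ = (3, 2, 1, 0): 9 + (-5) + 19 + (-9) = 14
Optimal value attained by: σ = (0, 3, 1, 2).
Answer: det⊕(C) = 92; verdict: NONSINGULAR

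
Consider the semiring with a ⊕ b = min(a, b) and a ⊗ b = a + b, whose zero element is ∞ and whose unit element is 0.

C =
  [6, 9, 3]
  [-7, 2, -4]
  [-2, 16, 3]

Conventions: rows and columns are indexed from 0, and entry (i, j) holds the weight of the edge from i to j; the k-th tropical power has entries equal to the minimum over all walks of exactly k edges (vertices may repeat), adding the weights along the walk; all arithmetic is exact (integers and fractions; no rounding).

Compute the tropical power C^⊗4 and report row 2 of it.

C^⊗2:
  [1, 11, 5]
  [-6, 2, -4]
  [1, 7, 1]
C^⊗3:
  [3, 10, 4]
  [-6, 3, -3]
  [-1, 9, 3]
C^⊗4:
  [2, 12, 6]
  [-5, 3, -3]
  [1, 8, 2]
Answer: row 2 of C^⊗4 = [1, 8, 2]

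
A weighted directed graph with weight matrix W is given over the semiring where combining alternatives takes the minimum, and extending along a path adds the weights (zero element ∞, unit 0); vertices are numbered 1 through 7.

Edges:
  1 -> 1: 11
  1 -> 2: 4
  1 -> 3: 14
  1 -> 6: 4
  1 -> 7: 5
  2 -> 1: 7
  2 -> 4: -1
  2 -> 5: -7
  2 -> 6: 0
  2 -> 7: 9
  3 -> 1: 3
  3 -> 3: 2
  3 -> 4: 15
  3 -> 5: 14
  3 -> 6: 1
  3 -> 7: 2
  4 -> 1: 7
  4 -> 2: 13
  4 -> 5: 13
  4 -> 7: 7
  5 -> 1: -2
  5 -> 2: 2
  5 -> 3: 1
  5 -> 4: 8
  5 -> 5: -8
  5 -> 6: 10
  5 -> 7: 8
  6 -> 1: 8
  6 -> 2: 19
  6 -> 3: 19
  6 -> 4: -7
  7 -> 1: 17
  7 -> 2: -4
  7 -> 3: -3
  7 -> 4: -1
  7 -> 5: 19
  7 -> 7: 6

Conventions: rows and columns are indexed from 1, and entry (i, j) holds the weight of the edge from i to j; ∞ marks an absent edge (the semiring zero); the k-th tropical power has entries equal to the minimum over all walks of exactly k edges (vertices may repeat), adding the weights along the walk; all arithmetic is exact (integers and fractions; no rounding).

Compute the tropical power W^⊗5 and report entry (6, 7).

W^⊗2:
  [11, 1, 2, -3, -3, 4, 11]
  [-9, -5, -6, -7, -15, 3, 1]
  [5, -2, -1, -6, 6, 3, 4]
  [11, 3, 4, 6, 5, 11, 12]
  [-10, -6, -7, 0, -16, 2, 0]
  [0, 6, 21, 18, 6, 12, 0]
  [0, 2, -1, -5, -11, -4, -1]
W^⊗3:
  [-5, -1, -2, -3, -11, 1, 4]
  [-17, -13, -14, -7, -23, -5, -7]
  [1, 0, 1, -4, -9, -2, 1]
  [3, 7, 6, 2, -4, 3, 6]
  [-18, -14, -15, -8, -24, -6, -8]
  [4, -4, -3, -1, -2, 4, 5]
  [-13, -9, -10, -11, -19, -1, -3]
W^⊗4:
  [-13, -9, -10, -6, -19, -1, -3]
  [-25, -21, -22, -15, -31, -13, -15]
  [-11, -7, -8, -9, -17, 0, -1]
  [-6, -2, -3, -4, -12, 6, 4]
  [-26, -22, -23, -16, -32, -14, -16]
  [-4, 0, -1, -5, -11, -4, -1]
  [-21, -17, -18, -11, -27, -9, -11]
W^⊗5:
  [-21, -17, -18, -11, -27, -9, -11]
  [-33, -29, -30, -23, -39, -21, -23]
  [-19, -15, -16, -9, -25, -7, -9]
  [-14, -10, -11, -4, -20, -2, -4]
  [-34, -30, -31, -24, -40, -22, -24]
  [-13, -9, -10, -11, -19, -1, -3]
  [-29, -25, -26, -19, -35, -17, -19]
Key observation: the optimum is the walk 6->4->7->2->5->7, with weight (-7) + 7 + (-4) + (-7) + 8 = -3.
Optimal value attained by: walk 6->4->7->2->5->7.
Answer: (W^⊗5)[6][7] = -3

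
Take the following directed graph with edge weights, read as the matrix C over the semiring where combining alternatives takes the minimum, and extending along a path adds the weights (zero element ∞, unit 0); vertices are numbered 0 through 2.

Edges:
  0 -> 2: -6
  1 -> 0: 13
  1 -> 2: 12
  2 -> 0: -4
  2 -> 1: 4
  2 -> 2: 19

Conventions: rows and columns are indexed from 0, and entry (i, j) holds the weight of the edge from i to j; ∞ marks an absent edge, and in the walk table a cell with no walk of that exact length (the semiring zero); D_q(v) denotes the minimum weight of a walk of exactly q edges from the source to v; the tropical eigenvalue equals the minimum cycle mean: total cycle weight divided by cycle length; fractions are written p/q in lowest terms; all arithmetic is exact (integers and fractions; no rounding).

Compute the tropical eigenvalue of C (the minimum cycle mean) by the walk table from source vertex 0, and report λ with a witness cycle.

q=0: [0, ∞, ∞]
q=1: [∞, ∞, -6]
q=2: [-10, -2, 13]
q=3: [9, 17, -16]
Optimal cycle mean attained by: cycle 0->2->0, total (-6) + (-4), length 2.
Answer: λ = -5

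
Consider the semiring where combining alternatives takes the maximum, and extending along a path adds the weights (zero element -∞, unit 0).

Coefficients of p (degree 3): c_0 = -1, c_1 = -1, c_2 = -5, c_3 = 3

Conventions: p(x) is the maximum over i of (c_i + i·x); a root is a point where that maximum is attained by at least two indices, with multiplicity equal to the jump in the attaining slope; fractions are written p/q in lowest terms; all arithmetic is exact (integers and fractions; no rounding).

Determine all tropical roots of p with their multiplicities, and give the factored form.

hull edge (i=0, c=-1) to (i=3, c=3): slope 4/3, span 3
Factored form: p(x) = 3 ⊗ (x ⊕ (-4/3)) ⊗ (x ⊕ (-4/3)) ⊗ (x ⊕ (-4/3))
Answer: roots = -4/3 (mult 3)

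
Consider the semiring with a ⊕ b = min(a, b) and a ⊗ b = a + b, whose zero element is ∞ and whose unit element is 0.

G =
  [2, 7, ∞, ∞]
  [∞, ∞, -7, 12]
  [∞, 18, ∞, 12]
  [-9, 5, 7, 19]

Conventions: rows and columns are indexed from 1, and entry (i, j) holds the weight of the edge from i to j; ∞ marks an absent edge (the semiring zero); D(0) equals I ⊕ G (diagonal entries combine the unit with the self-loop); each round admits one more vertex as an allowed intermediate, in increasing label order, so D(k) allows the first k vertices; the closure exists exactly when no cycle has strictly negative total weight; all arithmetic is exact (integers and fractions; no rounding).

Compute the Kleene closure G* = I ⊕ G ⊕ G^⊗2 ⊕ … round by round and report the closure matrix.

D(0):
  [0, 7, ∞, ∞]
  [∞, 0, -7, 12]
  [∞, 18, 0, 12]
  [-9, 5, 7, 0]
D(1):
  [0, 7, ∞, ∞]
  [∞, 0, -7, 12]
  [∞, 18, 0, 12]
  [-9, -2, 7, 0]
D(2):
  [0, 7, 0, 19]
  [∞, 0, -7, 12]
  [∞, 18, 0, 12]
  [-9, -2, -9, 0]
D(3):
  [0, 7, 0, 12]
  [∞, 0, -7, 5]
  [∞, 18, 0, 12]
  [-9, -2, -9, 0]
D(4):
  [0, 7, 0, 12]
  [-4, 0, -7, 5]
  [3, 10, 0, 12]
  [-9, -2, -9, 0]
Answer: G* = [[0, 7, 0, 12], [-4, 0, -7, 5], [3, 10, 0, 12], [-9, -2, -9, 0]]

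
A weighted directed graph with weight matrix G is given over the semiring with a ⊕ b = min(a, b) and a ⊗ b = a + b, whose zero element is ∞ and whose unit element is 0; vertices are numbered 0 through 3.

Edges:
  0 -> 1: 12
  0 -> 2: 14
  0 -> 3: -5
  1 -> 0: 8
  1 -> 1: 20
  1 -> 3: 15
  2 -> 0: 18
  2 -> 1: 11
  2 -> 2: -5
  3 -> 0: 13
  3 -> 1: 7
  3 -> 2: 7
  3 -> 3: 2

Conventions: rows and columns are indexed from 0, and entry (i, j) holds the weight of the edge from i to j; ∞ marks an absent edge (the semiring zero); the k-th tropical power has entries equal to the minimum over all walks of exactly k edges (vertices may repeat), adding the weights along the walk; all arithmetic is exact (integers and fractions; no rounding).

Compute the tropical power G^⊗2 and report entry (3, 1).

G^⊗2:
  [8, 2, 2, -3]
  [28, 20, 22, 3]
  [13, 6, -10, 13]
  [15, 9, 2, 4]
Key observation: the optimum is the walk 3->3->1, with weight 2 + 7 = 9.
Optimal value attained by: walk 3->3->1.
Answer: (G^⊗2)[3][1] = 9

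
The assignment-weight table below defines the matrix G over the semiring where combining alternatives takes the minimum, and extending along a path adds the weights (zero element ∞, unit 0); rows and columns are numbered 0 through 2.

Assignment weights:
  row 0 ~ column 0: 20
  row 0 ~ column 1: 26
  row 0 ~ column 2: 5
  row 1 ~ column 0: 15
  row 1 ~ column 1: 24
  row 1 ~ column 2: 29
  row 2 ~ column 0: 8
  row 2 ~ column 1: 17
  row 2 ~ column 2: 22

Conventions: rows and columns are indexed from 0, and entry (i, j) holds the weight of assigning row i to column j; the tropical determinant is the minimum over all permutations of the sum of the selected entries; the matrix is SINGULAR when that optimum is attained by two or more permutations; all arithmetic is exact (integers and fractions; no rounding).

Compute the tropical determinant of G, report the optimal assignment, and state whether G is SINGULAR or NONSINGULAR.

σ = (0, 1, 2): 20 + 24 + 22 = 66
σ = (0, 2, 1): 20 + 29 + 17 = 66
σ = (1, 0, 2): 26 + 15 + 22 = 63
σ = (1, 2, 0): 26 + 29 + 8 = 63
σ = (2, 0, 1): 5 + 15 + 17 = 37
σ = (2, 1, 0): 5 + 24 + 8 = 37
Optimal value attained by: σ = (2, 0, 1).
Answer: det⊕(G) = 37; verdict: SINGULAR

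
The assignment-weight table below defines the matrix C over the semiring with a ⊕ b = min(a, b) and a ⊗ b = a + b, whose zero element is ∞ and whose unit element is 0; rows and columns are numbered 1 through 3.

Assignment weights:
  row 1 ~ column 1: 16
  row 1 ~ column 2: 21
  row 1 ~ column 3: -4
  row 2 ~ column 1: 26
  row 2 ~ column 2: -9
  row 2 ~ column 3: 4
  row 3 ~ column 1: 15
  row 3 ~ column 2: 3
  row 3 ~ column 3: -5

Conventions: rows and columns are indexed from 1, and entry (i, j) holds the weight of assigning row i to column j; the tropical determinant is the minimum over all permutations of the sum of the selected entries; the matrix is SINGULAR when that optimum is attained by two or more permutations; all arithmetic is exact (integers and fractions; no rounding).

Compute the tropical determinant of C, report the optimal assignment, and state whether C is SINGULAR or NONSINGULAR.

σ = (1, 2, 3): 16 + (-9) + (-5) = 2
σ = (1, 3, 2): 16 + 4 + 3 = 23
σ = (2, 1, 3): 21 + 26 + (-5) = 42
σ = (2, 3, 1): 21 + 4 + 15 = 40
σ = (3, 1, 2): (-4) + 26 + 3 = 25
σ = (3, 2, 1): (-4) + (-9) + 15 = 2
Optimal value attained by: σ = (1, 2, 3).
Answer: det⊕(C) = 2; verdict: SINGULAR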